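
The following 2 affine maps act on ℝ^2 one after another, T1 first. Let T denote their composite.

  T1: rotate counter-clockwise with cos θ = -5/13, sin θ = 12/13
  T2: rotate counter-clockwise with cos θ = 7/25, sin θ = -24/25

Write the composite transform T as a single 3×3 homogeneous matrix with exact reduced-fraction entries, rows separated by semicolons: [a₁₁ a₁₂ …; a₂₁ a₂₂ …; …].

T1 = [-5/13 -12/13 0; 12/13 -5/13 0; 0 0 1]
T2·T1 = [253/325 -204/325 0; 204/325 253/325 0; 0 0 1]

T = [253/325 -204/325 0; 204/325 253/325 0; 0 0 1]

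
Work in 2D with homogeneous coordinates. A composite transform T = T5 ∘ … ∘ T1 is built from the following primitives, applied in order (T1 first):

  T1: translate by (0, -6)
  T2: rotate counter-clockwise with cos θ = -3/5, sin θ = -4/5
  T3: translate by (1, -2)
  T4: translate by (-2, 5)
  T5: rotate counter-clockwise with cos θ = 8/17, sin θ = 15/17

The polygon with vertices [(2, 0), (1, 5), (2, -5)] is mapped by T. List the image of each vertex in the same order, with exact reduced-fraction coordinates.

image vertices: (-131/17, -65/17), (-18/5, -4/5), (-208/17, -101/17)

T1 translate by (0, -6): (2, 0) → (2, -6); (1, 5) → (1, -1); (2, -5) → (2, -11)
T2 rotate counter-clockwise with cos θ = -3/5, sin θ = -4/5: (2, -6) → (-6, 2); (1, -1) → (-7/5, -1/5); (2, -11) → (-10, 5)
T3 translate by (1, -2): (-6, 2) → (-5, 0); (-7/5, -1/5) → (-2/5, -11/5); (-10, 5) → (-9, 3)
T4 translate by (-2, 5): (-5, 0) → (-7, 5); (-2/5, -11/5) → (-12/5, 14/5); (-9, 3) → (-11, 8)
T5 rotate counter-clockwise with cos θ = 8/17, sin θ = 15/17: (-7, 5) → (-131/17, -65/17); (-12/5, 14/5) → (-18/5, -4/5); (-11, 8) → (-208/17, -101/17)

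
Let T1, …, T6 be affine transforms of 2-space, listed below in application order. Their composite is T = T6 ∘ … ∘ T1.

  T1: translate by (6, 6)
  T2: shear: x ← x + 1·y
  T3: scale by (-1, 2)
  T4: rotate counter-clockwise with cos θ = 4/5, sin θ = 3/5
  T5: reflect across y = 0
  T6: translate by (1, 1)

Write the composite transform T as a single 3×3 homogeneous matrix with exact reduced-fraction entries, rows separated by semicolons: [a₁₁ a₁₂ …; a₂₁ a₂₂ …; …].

T = [-4/5 -2 -79/5; 3/5 -1 -7/5; 0 0 1]

T1 = [1 0 6; 0 1 6; 0 0 1]
T2·T1 = [1 1 12; 0 1 6; 0 0 1]
T3·…·T1 = [-1 -1 -12; 0 2 12; 0 0 1]
T4·…·T1 = [-4/5 -2 -84/5; -3/5 1 12/5; 0 0 1]
T5·…·T1 = [-4/5 -2 -84/5; 3/5 -1 -12/5; 0 0 1]
T6·…·T1 = [-4/5 -2 -79/5; 3/5 -1 -7/5; 0 0 1]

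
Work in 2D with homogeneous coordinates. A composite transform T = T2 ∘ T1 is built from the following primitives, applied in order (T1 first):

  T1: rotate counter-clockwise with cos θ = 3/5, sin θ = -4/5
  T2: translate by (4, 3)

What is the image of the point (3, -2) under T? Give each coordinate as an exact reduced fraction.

T1 rotate counter-clockwise with cos θ = 3/5, sin θ = -4/5: (3, -2) → (1/5, -18/5)
T2 translate by (4, 3): (1/5, -18/5) → (21/5, -3/5)

T(p) = (21/5, -3/5)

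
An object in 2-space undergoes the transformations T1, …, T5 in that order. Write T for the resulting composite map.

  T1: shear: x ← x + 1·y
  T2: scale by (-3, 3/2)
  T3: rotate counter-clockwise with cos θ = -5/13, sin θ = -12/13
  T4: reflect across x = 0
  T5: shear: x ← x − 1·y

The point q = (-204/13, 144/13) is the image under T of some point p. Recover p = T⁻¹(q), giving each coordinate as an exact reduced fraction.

p = (4, 0)

T1 = [1 1 0; 0 1 0; 0 0 1]
T2·T1 = [-3 -3 0; 0 3/2 0; 0 0 1]
T3·…·T1 = [15/13 33/13 0; 36/13 57/26 0; 0 0 1]
T4·…·T1 = [-15/13 -33/13 0; 36/13 57/26 0; 0 0 1]
T5·…·T1 = [-51/13 -123/26 0; 36/13 57/26 0; 0 0 1]
det M = 9/2; M⁻¹ = [19/39 41/39 0; -8/13 -34/39 0; 0 0 1]
M⁻¹ · (-204/13, 144/13)ᵀ = (4, 0)ᵀ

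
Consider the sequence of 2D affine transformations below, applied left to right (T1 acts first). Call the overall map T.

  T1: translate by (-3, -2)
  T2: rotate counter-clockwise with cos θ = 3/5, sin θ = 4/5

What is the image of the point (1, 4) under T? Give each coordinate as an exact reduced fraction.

T(p) = (-14/5, -2/5)

T1 translate by (-3, -2): (1, 4) → (-2, 2)
T2 rotate counter-clockwise with cos θ = 3/5, sin θ = 4/5: (-2, 2) → (-14/5, -2/5)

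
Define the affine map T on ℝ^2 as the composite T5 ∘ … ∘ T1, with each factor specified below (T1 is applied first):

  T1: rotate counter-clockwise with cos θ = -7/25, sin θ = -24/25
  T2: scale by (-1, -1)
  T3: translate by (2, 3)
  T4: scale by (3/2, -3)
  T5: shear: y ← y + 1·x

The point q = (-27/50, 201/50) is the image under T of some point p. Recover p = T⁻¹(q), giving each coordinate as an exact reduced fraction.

T1 = [-7/25 24/25 0; -24/25 -7/25 0; 0 0 1]
T2·T1 = [7/25 -24/25 0; 24/25 7/25 0; 0 0 1]
T3·…·T1 = [7/25 -24/25 2; 24/25 7/25 3; 0 0 1]
T4·…·T1 = [21/50 -36/25 3; -72/25 -21/25 -9; 0 0 1]
T5·…·T1 = [21/50 -36/25 3; -123/50 -57/25 -6; 0 0 1]
det M = -9/2; M⁻¹ = [38/75 -8/25 -86/25; -41/75 -7/75 27/25; 0 0 1]
M⁻¹ · (-27/50, 201/50)ᵀ = (-5, 1)ᵀ

p = (-5, 1)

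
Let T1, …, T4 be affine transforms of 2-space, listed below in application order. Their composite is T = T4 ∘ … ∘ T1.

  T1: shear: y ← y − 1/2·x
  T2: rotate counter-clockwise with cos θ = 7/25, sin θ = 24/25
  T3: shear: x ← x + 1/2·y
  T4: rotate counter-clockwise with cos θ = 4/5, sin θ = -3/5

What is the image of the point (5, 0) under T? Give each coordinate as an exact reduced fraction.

T1 shear: y ← y − 1/2·x: (5, 0) → (5, -5/2)
T2 rotate counter-clockwise with cos θ = 7/25, sin θ = 24/25: (5, -5/2) → (19/5, 41/10)
T3 shear: x ← x + 1/2·y: (19/5, 41/10) → (117/20, 41/10)
T4 rotate counter-clockwise with cos θ = 4/5, sin θ = -3/5: (117/20, 41/10) → (357/50, -23/100)

T(p) = (357/50, -23/100)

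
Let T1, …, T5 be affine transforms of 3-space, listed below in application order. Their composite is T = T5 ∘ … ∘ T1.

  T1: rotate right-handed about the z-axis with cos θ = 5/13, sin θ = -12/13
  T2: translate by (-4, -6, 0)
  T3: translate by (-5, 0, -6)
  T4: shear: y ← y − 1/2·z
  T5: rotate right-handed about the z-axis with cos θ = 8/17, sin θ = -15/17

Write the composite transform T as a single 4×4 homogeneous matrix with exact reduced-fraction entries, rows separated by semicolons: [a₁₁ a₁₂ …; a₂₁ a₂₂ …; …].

T = [-140/221 171/221 -15/34 -117/17; -171/221 -140/221 -4/17 111/17; 0 0 1 -6; 0 0 0 1]

T1 = [5/13 12/13 0 0; -12/13 5/13 0 0; 0 0 1 0; 0 0 0 1]
T2·T1 = [5/13 12/13 0 -4; -12/13 5/13 0 -6; 0 0 1 0; 0 0 0 1]
T3·…·T1 = [5/13 12/13 0 -9; -12/13 5/13 0 -6; 0 0 1 -6; 0 0 0 1]
T4·…·T1 = [5/13 12/13 0 -9; -12/13 5/13 -1/2 -3; 0 0 1 -6; 0 0 0 1]
T5·…·T1 = [-140/221 171/221 -15/34 -117/17; -171/221 -140/221 -4/17 111/17; 0 0 1 -6; 0 0 0 1]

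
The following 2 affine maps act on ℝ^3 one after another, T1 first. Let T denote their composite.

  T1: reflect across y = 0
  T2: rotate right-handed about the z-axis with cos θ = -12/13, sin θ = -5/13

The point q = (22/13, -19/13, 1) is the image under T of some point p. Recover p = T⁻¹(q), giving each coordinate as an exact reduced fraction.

p = (-1, -2, 1)

T1 = [1 0 0 0; 0 -1 0 0; 0 0 1 0; 0 0 0 1]
T2·T1 = [-12/13 -5/13 0 0; -5/13 12/13 0 0; 0 0 1 0; 0 0 0 1]
det M = -1; M⁻¹ = [-12/13 -5/13 0 0; -5/13 12/13 0 0; 0 0 1 0; 0 0 0 1]
M⁻¹ · (22/13, -19/13, 1)ᵀ = (-1, -2, 1)ᵀ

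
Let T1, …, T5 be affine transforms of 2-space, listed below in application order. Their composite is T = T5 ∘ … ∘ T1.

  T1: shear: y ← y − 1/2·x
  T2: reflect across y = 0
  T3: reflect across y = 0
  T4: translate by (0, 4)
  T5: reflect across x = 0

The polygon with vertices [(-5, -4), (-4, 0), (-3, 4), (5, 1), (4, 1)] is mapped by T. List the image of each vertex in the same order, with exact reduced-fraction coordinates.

T1 shear: y ← y − 1/2·x: (-5, -4) → (-5, -3/2); (-4, 0) → (-4, 2); (-3, 4) → (-3, 11/2); (5, 1) → (5, -3/2); (4, 1) → (4, -1)
T2 reflect across y = 0: (-5, -3/2) → (-5, 3/2); (-4, 2) → (-4, -2); (-3, 11/2) → (-3, -11/2); (5, -3/2) → (5, 3/2); (4, -1) → (4, 1)
T3 reflect across y = 0: (-5, 3/2) → (-5, -3/2); (-4, -2) → (-4, 2); (-3, -11/2) → (-3, 11/2); (5, 3/2) → (5, -3/2); (4, 1) → (4, -1)
T4 translate by (0, 4): (-5, -3/2) → (-5, 5/2); (-4, 2) → (-4, 6); (-3, 11/2) → (-3, 19/2); (5, -3/2) → (5, 5/2); (4, -1) → (4, 3)
T5 reflect across x = 0: (-5, 5/2) → (5, 5/2); (-4, 6) → (4, 6); (-3, 19/2) → (3, 19/2); (5, 5/2) → (-5, 5/2); (4, 3) → (-4, 3)

image vertices: (5, 5/2), (4, 6), (3, 19/2), (-5, 5/2), (-4, 3)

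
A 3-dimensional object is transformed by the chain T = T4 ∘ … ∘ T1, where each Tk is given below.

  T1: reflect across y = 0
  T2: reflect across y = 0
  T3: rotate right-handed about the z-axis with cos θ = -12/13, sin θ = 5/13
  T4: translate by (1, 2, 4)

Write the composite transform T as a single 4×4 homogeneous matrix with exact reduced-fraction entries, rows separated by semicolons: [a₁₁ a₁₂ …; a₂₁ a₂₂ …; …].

T1 = [1 0 0 0; 0 -1 0 0; 0 0 1 0; 0 0 0 1]
T2·T1 = [1 0 0 0; 0 1 0 0; 0 0 1 0; 0 0 0 1]
T3·…·T1 = [-12/13 -5/13 0 0; 5/13 -12/13 0 0; 0 0 1 0; 0 0 0 1]
T4·…·T1 = [-12/13 -5/13 0 1; 5/13 -12/13 0 2; 0 0 1 4; 0 0 0 1]

T = [-12/13 -5/13 0 1; 5/13 -12/13 0 2; 0 0 1 4; 0 0 0 1]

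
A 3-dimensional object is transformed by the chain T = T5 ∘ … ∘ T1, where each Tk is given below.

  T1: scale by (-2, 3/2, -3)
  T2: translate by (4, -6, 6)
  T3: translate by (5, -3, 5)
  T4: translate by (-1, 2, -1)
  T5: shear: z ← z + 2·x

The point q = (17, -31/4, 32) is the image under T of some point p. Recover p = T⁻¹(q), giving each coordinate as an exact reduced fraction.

p = (-9/2, -1/2, 4)

T1 = [-2 0 0 0; 0 3/2 0 0; 0 0 -3 0; 0 0 0 1]
T2·T1 = [-2 0 0 4; 0 3/2 0 -6; 0 0 -3 6; 0 0 0 1]
T3·…·T1 = [-2 0 0 9; 0 3/2 0 -9; 0 0 -3 11; 0 0 0 1]
T4·…·T1 = [-2 0 0 8; 0 3/2 0 -7; 0 0 -3 10; 0 0 0 1]
T5·…·T1 = [-2 0 0 8; 0 3/2 0 -7; -4 0 -3 26; 0 0 0 1]
det M = 9; M⁻¹ = [-1/2 0 0 4; 0 2/3 0 14/3; 2/3 0 -1/3 10/3; 0 0 0 1]
M⁻¹ · (17, -31/4, 32)ᵀ = (-9/2, -1/2, 4)ᵀ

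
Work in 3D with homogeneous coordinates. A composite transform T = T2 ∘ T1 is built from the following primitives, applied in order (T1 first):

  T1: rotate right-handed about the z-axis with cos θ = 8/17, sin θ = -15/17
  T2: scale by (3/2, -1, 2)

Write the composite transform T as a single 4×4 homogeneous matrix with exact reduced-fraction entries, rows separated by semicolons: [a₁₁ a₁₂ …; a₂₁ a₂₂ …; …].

T1 = [8/17 15/17 0 0; -15/17 8/17 0 0; 0 0 1 0; 0 0 0 1]
T2·T1 = [12/17 45/34 0 0; 15/17 -8/17 0 0; 0 0 2 0; 0 0 0 1]

T = [12/17 45/34 0 0; 15/17 -8/17 0 0; 0 0 2 0; 0 0 0 1]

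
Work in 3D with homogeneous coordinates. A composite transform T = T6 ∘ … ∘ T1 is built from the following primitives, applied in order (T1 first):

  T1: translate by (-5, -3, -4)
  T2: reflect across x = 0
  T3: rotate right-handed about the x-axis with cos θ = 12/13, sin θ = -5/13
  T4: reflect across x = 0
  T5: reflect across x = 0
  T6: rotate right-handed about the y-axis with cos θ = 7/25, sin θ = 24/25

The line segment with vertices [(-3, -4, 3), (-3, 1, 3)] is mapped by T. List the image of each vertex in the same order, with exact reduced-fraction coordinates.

T1 translate by (-5, -3, -4): (-3, -4, 3) → (-8, -7, -1); (-3, 1, 3) → (-8, -2, -1)
T2 reflect across x = 0: (-8, -7, -1) → (8, -7, -1); (-8, -2, -1) → (8, -2, -1)
T3 rotate right-handed about the x-axis with cos θ = 12/13, sin θ = -5/13: (8, -7, -1) → (8, -89/13, 23/13); (8, -2, -1) → (8, -29/13, -2/13)
T4 reflect across x = 0: (8, -89/13, 23/13) → (-8, -89/13, 23/13); (8, -29/13, -2/13) → (-8, -29/13, -2/13)
T5 reflect across x = 0: (-8, -89/13, 23/13) → (8, -89/13, 23/13); (-8, -29/13, -2/13) → (8, -29/13, -2/13)
T6 rotate right-handed about the y-axis with cos θ = 7/25, sin θ = 24/25: (8, -89/13, 23/13) → (256/65, -89/13, -467/65); (8, -29/13, -2/13) → (136/65, -29/13, -502/65)

image vertices: (256/65, -89/13, -467/65), (136/65, -29/13, -502/65)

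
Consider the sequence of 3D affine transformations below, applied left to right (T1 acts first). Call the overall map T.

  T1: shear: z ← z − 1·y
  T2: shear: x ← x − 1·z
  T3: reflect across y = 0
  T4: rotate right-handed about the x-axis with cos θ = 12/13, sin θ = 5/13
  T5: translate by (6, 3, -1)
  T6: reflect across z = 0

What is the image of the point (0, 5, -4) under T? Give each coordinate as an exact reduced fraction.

T(p) = (15, 24/13, 146/13)

T1 shear: z ← z − 1·y: (0, 5, -4) → (0, 5, -9)
T2 shear: x ← x − 1·z: (0, 5, -9) → (9, 5, -9)
T3 reflect across y = 0: (9, 5, -9) → (9, -5, -9)
T4 rotate right-handed about the x-axis with cos θ = 12/13, sin θ = 5/13: (9, -5, -9) → (9, -15/13, -133/13)
T5 translate by (6, 3, -1): (9, -15/13, -133/13) → (15, 24/13, -146/13)
T6 reflect across z = 0: (15, 24/13, -146/13) → (15, 24/13, 146/13)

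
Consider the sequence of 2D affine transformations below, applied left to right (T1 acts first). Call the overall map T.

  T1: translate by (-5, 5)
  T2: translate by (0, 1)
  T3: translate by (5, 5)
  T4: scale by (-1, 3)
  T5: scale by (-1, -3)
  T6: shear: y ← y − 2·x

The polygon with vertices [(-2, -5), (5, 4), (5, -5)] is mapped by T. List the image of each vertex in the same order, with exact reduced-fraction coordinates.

T1 translate by (-5, 5): (-2, -5) → (-7, 0); (5, 4) → (0, 9); (5, -5) → (0, 0)
T2 translate by (0, 1): (-7, 0) → (-7, 1); (0, 9) → (0, 10); (0, 0) → (0, 1)
T3 translate by (5, 5): (-7, 1) → (-2, 6); (0, 10) → (5, 15); (0, 1) → (5, 6)
T4 scale by (-1, 3): (-2, 6) → (2, 18); (5, 15) → (-5, 45); (5, 6) → (-5, 18)
T5 scale by (-1, -3): (2, 18) → (-2, -54); (-5, 45) → (5, -135); (-5, 18) → (5, -54)
T6 shear: y ← y − 2·x: (-2, -54) → (-2, -50); (5, -135) → (5, -145); (5, -54) → (5, -64)

image vertices: (-2, -50), (5, -145), (5, -64)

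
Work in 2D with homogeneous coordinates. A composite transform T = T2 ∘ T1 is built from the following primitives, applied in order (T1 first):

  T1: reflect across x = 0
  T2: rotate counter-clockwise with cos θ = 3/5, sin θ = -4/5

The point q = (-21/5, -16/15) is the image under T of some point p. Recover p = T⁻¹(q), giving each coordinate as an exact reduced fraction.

T1 = [-1 0 0; 0 1 0; 0 0 1]
T2·T1 = [-3/5 4/5 0; 4/5 3/5 0; 0 0 1]
det M = -1; M⁻¹ = [-3/5 4/5 0; 4/5 3/5 0; 0 0 1]
M⁻¹ · (-21/5, -16/15)ᵀ = (5/3, -4)ᵀ

p = (5/3, -4)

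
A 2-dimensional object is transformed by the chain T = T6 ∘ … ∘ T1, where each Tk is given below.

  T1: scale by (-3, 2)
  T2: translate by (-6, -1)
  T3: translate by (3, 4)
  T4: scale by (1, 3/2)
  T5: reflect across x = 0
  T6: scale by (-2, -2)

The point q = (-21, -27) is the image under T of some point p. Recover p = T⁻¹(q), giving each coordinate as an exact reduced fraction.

T1 = [-3 0 0; 0 2 0; 0 0 1]
T2·T1 = [-3 0 -6; 0 2 -1; 0 0 1]
T3·…·T1 = [-3 0 -3; 0 2 3; 0 0 1]
T4·…·T1 = [-3 0 -3; 0 3 9/2; 0 0 1]
T5·…·T1 = [3 0 3; 0 3 9/2; 0 0 1]
T6·…·T1 = [-6 0 -6; 0 -6 -9; 0 0 1]
det M = 36; M⁻¹ = [-1/6 0 -1; 0 -1/6 -3/2; 0 0 1]
M⁻¹ · (-21, -27)ᵀ = (5/2, 3)ᵀ

p = (5/2, 3)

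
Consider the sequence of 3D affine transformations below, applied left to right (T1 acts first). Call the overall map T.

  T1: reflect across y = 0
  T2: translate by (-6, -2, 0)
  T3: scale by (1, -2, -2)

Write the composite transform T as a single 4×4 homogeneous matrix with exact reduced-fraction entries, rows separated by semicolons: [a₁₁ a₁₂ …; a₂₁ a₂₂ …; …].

T = [1 0 0 -6; 0 2 0 4; 0 0 -2 0; 0 0 0 1]

T1 = [1 0 0 0; 0 -1 0 0; 0 0 1 0; 0 0 0 1]
T2·T1 = [1 0 0 -6; 0 -1 0 -2; 0 0 1 0; 0 0 0 1]
T3·…·T1 = [1 0 0 -6; 0 2 0 4; 0 0 -2 0; 0 0 0 1]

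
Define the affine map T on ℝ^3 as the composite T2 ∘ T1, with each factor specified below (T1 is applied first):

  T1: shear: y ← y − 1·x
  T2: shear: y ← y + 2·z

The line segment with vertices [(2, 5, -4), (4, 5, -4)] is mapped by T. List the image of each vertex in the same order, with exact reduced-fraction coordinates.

image vertices: (2, -5, -4), (4, -7, -4)

T1 shear: y ← y − 1·x: (2, 5, -4) → (2, 3, -4); (4, 5, -4) → (4, 1, -4)
T2 shear: y ← y + 2·z: (2, 3, -4) → (2, -5, -4); (4, 1, -4) → (4, -7, -4)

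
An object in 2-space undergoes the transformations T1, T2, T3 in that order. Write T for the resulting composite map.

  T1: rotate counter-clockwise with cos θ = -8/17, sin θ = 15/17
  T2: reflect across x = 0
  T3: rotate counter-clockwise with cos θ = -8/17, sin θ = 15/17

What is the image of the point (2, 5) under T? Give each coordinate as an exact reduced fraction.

T(p) = (-2, 5)

T1 rotate counter-clockwise with cos θ = -8/17, sin θ = 15/17: (2, 5) → (-91/17, -10/17)
T2 reflect across x = 0: (-91/17, -10/17) → (91/17, -10/17)
T3 rotate counter-clockwise with cos θ = -8/17, sin θ = 15/17: (91/17, -10/17) → (-2, 5)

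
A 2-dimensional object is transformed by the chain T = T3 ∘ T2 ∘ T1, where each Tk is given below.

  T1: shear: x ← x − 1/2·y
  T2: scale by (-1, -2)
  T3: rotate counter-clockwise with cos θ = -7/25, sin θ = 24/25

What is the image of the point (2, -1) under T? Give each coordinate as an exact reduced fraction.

T1 shear: x ← x − 1/2·y: (2, -1) → (5/2, -1)
T2 scale by (-1, -2): (5/2, -1) → (-5/2, 2)
T3 rotate counter-clockwise with cos θ = -7/25, sin θ = 24/25: (-5/2, 2) → (-61/50, -74/25)

T(p) = (-61/50, -74/25)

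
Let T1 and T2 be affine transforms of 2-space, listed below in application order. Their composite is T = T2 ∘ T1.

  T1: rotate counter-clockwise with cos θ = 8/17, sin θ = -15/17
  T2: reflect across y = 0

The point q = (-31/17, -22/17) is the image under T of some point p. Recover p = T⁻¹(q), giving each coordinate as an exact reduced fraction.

p = (-2, -1)

T1 = [8/17 15/17 0; -15/17 8/17 0; 0 0 1]
T2·T1 = [8/17 15/17 0; 15/17 -8/17 0; 0 0 1]
det M = -1; M⁻¹ = [8/17 15/17 0; 15/17 -8/17 0; 0 0 1]
M⁻¹ · (-31/17, -22/17)ᵀ = (-2, -1)ᵀ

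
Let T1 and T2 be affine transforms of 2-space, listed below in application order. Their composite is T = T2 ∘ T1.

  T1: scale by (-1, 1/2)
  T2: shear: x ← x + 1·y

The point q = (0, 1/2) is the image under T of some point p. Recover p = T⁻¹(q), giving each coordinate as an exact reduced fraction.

T1 = [-1 0 0; 0 1/2 0; 0 0 1]
T2·T1 = [-1 1/2 0; 0 1/2 0; 0 0 1]
det M = -1/2; M⁻¹ = [-1 1 0; 0 2 0; 0 0 1]
M⁻¹ · (0, 1/2)ᵀ = (1/2, 1)ᵀ

p = (1/2, 1)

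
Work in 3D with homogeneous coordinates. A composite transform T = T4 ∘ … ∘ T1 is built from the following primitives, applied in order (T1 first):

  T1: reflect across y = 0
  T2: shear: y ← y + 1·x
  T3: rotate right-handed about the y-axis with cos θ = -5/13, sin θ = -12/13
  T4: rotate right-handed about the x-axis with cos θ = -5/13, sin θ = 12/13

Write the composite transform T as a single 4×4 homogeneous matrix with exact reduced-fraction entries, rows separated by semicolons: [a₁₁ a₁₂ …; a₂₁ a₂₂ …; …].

T = [-5/13 0 -12/13 0; -209/169 5/13 60/169 0; 96/169 -12/13 25/169 0; 0 0 0 1]

T1 = [1 0 0 0; 0 -1 0 0; 0 0 1 0; 0 0 0 1]
T2·T1 = [1 0 0 0; 1 -1 0 0; 0 0 1 0; 0 0 0 1]
T3·…·T1 = [-5/13 0 -12/13 0; 1 -1 0 0; 12/13 0 -5/13 0; 0 0 0 1]
T4·…·T1 = [-5/13 0 -12/13 0; -209/169 5/13 60/169 0; 96/169 -12/13 25/169 0; 0 0 0 1]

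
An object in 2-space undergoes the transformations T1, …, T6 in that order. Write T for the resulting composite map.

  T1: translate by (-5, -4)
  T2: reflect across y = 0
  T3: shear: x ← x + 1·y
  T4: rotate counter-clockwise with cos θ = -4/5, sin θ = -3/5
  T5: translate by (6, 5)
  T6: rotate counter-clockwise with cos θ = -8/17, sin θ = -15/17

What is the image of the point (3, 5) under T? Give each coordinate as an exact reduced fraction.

T1 translate by (-5, -4): (3, 5) → (-2, 1)
T2 reflect across y = 0: (-2, 1) → (-2, -1)
T3 shear: x ← x + 1·y: (-2, -1) → (-3, -1)
T4 rotate counter-clockwise with cos θ = -4/5, sin θ = -3/5: (-3, -1) → (9/5, 13/5)
T5 translate by (6, 5): (9/5, 13/5) → (39/5, 38/5)
T6 rotate counter-clockwise with cos θ = -8/17, sin θ = -15/17: (39/5, 38/5) → (258/85, -889/85)

T(p) = (258/85, -889/85)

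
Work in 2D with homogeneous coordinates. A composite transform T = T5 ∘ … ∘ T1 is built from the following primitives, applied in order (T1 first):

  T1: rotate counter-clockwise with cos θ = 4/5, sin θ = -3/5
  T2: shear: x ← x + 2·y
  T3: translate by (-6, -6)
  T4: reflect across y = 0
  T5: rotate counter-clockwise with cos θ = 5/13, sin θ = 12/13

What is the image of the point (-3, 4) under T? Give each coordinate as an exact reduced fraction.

T(p) = (8/13, 53/13)

T1 rotate counter-clockwise with cos θ = 4/5, sin θ = -3/5: (-3, 4) → (0, 5)
T2 shear: x ← x + 2·y: (0, 5) → (10, 5)
T3 translate by (-6, -6): (10, 5) → (4, -1)
T4 reflect across y = 0: (4, -1) → (4, 1)
T5 rotate counter-clockwise with cos θ = 5/13, sin θ = 12/13: (4, 1) → (8/13, 53/13)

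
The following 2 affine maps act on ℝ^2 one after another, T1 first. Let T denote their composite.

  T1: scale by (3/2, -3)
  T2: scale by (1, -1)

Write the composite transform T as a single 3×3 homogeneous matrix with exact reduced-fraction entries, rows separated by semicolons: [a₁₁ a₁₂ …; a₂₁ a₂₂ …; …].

T = [3/2 0 0; 0 3 0; 0 0 1]

T1 = [3/2 0 0; 0 -3 0; 0 0 1]
T2·T1 = [3/2 0 0; 0 3 0; 0 0 1]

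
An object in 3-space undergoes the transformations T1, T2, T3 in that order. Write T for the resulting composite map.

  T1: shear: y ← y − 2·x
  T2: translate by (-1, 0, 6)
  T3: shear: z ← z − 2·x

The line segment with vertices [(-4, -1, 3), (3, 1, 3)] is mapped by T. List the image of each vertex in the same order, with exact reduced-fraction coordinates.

image vertices: (-5, 7, 19), (2, -5, 5)

T1 shear: y ← y − 2·x: (-4, -1, 3) → (-4, 7, 3); (3, 1, 3) → (3, -5, 3)
T2 translate by (-1, 0, 6): (-4, 7, 3) → (-5, 7, 9); (3, -5, 3) → (2, -5, 9)
T3 shear: z ← z − 2·x: (-5, 7, 9) → (-5, 7, 19); (2, -5, 9) → (2, -5, 5)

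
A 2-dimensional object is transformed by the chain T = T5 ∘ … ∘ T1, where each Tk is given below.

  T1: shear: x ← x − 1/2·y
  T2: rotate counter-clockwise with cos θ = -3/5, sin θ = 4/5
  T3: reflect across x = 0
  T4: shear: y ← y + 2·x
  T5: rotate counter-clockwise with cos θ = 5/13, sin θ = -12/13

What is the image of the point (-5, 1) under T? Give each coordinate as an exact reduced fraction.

T(p) = (-265/26, -20/13)

T1 shear: x ← x − 1/2·y: (-5, 1) → (-11/2, 1)
T2 rotate counter-clockwise with cos θ = -3/5, sin θ = 4/5: (-11/2, 1) → (5/2, -5)
T3 reflect across x = 0: (5/2, -5) → (-5/2, -5)
T4 shear: y ← y + 2·x: (-5/2, -5) → (-5/2, -10)
T5 rotate counter-clockwise with cos θ = 5/13, sin θ = -12/13: (-5/2, -10) → (-265/26, -20/13)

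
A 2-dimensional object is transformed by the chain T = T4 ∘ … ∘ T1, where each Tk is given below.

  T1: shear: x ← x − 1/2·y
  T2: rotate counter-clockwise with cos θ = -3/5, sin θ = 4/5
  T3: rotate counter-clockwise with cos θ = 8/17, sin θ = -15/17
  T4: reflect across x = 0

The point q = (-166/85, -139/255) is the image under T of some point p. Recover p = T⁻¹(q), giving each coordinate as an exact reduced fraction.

p = (-2/3, -2)

T1 = [1 -1/2 0; 0 1 0; 0 0 1]
T2·T1 = [-3/5 -1/2 0; 4/5 -1 0; 0 0 1]
T3·…·T1 = [36/85 -19/17 0; 77/85 -1/34 0; 0 0 1]
T4·…·T1 = [-36/85 19/17 0; 77/85 -1/34 0; 0 0 1]
det M = -1; M⁻¹ = [1/34 19/17 0; 77/85 36/85 0; 0 0 1]
M⁻¹ · (-166/85, -139/255)ᵀ = (-2/3, -2)ᵀ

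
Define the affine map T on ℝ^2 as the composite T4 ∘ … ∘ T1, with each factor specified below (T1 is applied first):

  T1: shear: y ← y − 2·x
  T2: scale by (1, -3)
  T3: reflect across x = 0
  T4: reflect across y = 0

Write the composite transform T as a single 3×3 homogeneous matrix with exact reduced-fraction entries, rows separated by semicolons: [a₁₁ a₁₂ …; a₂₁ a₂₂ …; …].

T1 = [1 0 0; -2 1 0; 0 0 1]
T2·T1 = [1 0 0; 6 -3 0; 0 0 1]
T3·…·T1 = [-1 0 0; 6 -3 0; 0 0 1]
T4·…·T1 = [-1 0 0; -6 3 0; 0 0 1]

T = [-1 0 0; -6 3 0; 0 0 1]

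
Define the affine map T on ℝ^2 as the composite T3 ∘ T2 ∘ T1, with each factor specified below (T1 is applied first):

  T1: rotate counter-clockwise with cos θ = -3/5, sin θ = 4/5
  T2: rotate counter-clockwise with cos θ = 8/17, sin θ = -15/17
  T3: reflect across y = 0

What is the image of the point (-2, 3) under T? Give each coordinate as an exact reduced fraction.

T(p) = (-303/85, 46/85)

T1 rotate counter-clockwise with cos θ = -3/5, sin θ = 4/5: (-2, 3) → (-6/5, -17/5)
T2 rotate counter-clockwise with cos θ = 8/17, sin θ = -15/17: (-6/5, -17/5) → (-303/85, -46/85)
T3 reflect across y = 0: (-303/85, -46/85) → (-303/85, 46/85)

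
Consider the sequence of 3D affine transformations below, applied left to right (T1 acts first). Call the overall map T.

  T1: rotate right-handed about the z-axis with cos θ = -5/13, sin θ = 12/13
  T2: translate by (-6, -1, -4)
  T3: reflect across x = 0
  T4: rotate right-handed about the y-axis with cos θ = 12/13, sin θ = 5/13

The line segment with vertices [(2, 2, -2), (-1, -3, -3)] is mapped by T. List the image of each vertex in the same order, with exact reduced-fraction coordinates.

image vertices: (954/169, 1/13, -1496/169), (-11/169, -10/13, -1277/169)

T1 rotate right-handed about the z-axis with cos θ = -5/13, sin θ = 12/13: (2, 2, -2) → (-34/13, 14/13, -2); (-1, -3, -3) → (41/13, 3/13, -3)
T2 translate by (-6, -1, -4): (-34/13, 14/13, -2) → (-112/13, 1/13, -6); (41/13, 3/13, -3) → (-37/13, -10/13, -7)
T3 reflect across x = 0: (-112/13, 1/13, -6) → (112/13, 1/13, -6); (-37/13, -10/13, -7) → (37/13, -10/13, -7)
T4 rotate right-handed about the y-axis with cos θ = 12/13, sin θ = 5/13: (112/13, 1/13, -6) → (954/169, 1/13, -1496/169); (37/13, -10/13, -7) → (-11/169, -10/13, -1277/169)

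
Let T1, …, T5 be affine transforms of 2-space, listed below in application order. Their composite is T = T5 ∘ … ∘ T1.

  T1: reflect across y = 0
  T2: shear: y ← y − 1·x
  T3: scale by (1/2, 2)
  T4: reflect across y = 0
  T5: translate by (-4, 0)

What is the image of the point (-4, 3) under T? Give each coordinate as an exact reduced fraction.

T1 reflect across y = 0: (-4, 3) → (-4, -3)
T2 shear: y ← y − 1·x: (-4, -3) → (-4, 1)
T3 scale by (1/2, 2): (-4, 1) → (-2, 2)
T4 reflect across y = 0: (-2, 2) → (-2, -2)
T5 translate by (-4, 0): (-2, -2) → (-6, -2)

T(p) = (-6, -2)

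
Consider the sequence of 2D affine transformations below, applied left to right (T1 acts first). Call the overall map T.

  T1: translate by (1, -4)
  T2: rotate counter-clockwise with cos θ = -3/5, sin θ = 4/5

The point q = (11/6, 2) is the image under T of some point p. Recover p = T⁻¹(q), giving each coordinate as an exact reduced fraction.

T1 = [1 0 1; 0 1 -4; 0 0 1]
T2·T1 = [-3/5 -4/5 13/5; 4/5 -3/5 16/5; 0 0 1]
det M = 1; M⁻¹ = [-3/5 4/5 -1; -4/5 -3/5 4; 0 0 1]
M⁻¹ · (11/6, 2)ᵀ = (-1/2, 4/3)ᵀ

p = (-1/2, 4/3)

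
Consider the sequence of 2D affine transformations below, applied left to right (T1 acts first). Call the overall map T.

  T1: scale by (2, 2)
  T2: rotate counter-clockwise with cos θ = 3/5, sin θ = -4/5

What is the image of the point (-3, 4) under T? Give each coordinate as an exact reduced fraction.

T(p) = (14/5, 48/5)

T1 scale by (2, 2): (-3, 4) → (-6, 8)
T2 rotate counter-clockwise with cos θ = 3/5, sin θ = -4/5: (-6, 8) → (14/5, 48/5)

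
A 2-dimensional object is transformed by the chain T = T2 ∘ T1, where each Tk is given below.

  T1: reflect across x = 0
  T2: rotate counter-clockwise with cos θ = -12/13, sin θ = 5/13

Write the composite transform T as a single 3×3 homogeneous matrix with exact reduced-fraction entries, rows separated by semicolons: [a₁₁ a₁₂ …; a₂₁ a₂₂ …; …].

T = [12/13 -5/13 0; -5/13 -12/13 0; 0 0 1]

T1 = [-1 0 0; 0 1 0; 0 0 1]
T2·T1 = [12/13 -5/13 0; -5/13 -12/13 0; 0 0 1]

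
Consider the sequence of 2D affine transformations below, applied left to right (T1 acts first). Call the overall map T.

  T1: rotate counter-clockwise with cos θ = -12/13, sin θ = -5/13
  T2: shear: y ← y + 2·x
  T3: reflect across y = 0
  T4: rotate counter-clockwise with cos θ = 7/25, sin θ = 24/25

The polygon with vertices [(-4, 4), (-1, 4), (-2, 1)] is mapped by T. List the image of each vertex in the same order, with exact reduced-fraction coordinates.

T1 rotate counter-clockwise with cos θ = -12/13, sin θ = -5/13: (-4, 4) → (68/13, -28/13); (-1, 4) → (32/13, -43/13); (-2, 1) → (29/13, -2/13)
T2 shear: y ← y + 2·x: (68/13, -28/13) → (68/13, 108/13); (32/13, -43/13) → (32/13, 21/13); (29/13, -2/13) → (29/13, 56/13)
T3 reflect across y = 0: (68/13, 108/13) → (68/13, -108/13); (32/13, 21/13) → (32/13, -21/13); (29/13, 56/13) → (29/13, -56/13)
T4 rotate counter-clockwise with cos θ = 7/25, sin θ = 24/25: (68/13, -108/13) → (236/25, 876/325); (32/13, -21/13) → (56/25, 621/325); (29/13, -56/13) → (119/25, 304/325)

image vertices: (236/25, 876/325), (56/25, 621/325), (119/25, 304/325)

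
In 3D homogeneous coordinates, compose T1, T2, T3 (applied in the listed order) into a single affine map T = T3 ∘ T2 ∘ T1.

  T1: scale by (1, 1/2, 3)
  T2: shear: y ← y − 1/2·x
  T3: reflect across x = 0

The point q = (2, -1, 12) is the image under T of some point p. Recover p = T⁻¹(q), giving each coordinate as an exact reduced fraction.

T1 = [1 0 0 0; 0 1/2 0 0; 0 0 3 0; 0 0 0 1]
T2·T1 = [1 0 0 0; -1/2 1/2 0 0; 0 0 3 0; 0 0 0 1]
T3·…·T1 = [-1 0 0 0; -1/2 1/2 0 0; 0 0 3 0; 0 0 0 1]
det M = -3/2; M⁻¹ = [-1 0 0 0; -1 2 0 0; 0 0 1/3 0; 0 0 0 1]
M⁻¹ · (2, -1, 12)ᵀ = (-2, -4, 4)ᵀ

p = (-2, -4, 4)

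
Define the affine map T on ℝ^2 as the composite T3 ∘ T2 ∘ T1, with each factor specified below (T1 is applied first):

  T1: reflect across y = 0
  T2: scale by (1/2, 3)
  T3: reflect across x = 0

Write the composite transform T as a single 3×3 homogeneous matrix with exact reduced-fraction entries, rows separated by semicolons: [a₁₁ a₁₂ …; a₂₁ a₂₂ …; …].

T1 = [1 0 0; 0 -1 0; 0 0 1]
T2·T1 = [1/2 0 0; 0 -3 0; 0 0 1]
T3·…·T1 = [-1/2 0 0; 0 -3 0; 0 0 1]

T = [-1/2 0 0; 0 -3 0; 0 0 1]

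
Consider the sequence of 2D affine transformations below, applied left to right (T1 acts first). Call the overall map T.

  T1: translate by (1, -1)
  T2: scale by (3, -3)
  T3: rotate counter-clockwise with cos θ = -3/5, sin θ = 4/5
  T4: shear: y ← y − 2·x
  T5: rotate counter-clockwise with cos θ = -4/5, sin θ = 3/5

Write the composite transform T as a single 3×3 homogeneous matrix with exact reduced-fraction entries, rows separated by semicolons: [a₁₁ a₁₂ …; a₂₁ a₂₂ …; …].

T1 = [1 0 1; 0 1 -1; 0 0 1]
T2·T1 = [3 0 3; 0 -3 3; 0 0 1]
T3·…·T1 = [-9/5 12/5 -21/5; 12/5 9/5 3/5; 0 0 1]
T4·…·T1 = [-9/5 12/5 -21/5; 6 -3 9; 0 0 1]
T5·…·T1 = [-54/25 -3/25 -51/25; -147/25 96/25 -243/25; 0 0 1]

T = [-54/25 -3/25 -51/25; -147/25 96/25 -243/25; 0 0 1]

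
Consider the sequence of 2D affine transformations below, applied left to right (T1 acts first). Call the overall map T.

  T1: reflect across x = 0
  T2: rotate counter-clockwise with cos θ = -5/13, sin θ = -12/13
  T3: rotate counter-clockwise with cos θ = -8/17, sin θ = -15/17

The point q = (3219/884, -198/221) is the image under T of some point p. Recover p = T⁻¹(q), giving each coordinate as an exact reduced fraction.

T1 = [-1 0 0; 0 1 0; 0 0 1]
T2·T1 = [5/13 12/13 0; 12/13 -5/13 0; 0 0 1]
T3·…·T1 = [140/221 -171/221 0; -171/221 -140/221 0; 0 0 1]
det M = -1; M⁻¹ = [140/221 -171/221 0; -171/221 -140/221 0; 0 0 1]
M⁻¹ · (3219/884, -198/221)ᵀ = (3, -9/4)ᵀ

p = (3, -9/4)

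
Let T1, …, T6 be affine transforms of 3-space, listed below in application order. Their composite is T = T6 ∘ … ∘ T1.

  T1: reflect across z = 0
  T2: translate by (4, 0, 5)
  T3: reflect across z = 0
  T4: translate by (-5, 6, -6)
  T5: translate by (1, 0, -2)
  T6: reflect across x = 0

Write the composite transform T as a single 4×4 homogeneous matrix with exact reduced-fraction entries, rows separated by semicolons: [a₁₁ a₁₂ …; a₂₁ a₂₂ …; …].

T = [-1 0 0 0; 0 1 0 6; 0 0 1 -13; 0 0 0 1]

T1 = [1 0 0 0; 0 1 0 0; 0 0 -1 0; 0 0 0 1]
T2·T1 = [1 0 0 4; 0 1 0 0; 0 0 -1 5; 0 0 0 1]
T3·…·T1 = [1 0 0 4; 0 1 0 0; 0 0 1 -5; 0 0 0 1]
T4·…·T1 = [1 0 0 -1; 0 1 0 6; 0 0 1 -11; 0 0 0 1]
T5·…·T1 = [1 0 0 0; 0 1 0 6; 0 0 1 -13; 0 0 0 1]
T6·…·T1 = [-1 0 0 0; 0 1 0 6; 0 0 1 -13; 0 0 0 1]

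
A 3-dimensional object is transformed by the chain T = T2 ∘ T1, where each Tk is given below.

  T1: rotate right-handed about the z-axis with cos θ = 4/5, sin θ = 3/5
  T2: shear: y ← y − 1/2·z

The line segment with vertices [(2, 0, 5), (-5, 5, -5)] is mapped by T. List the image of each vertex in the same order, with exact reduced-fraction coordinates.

T1 rotate right-handed about the z-axis with cos θ = 4/5, sin θ = 3/5: (2, 0, 5) → (8/5, 6/5, 5); (-5, 5, -5) → (-7, 1, -5)
T2 shear: y ← y − 1/2·z: (8/5, 6/5, 5) → (8/5, -13/10, 5); (-7, 1, -5) → (-7, 7/2, -5)

image vertices: (8/5, -13/10, 5), (-7, 7/2, -5)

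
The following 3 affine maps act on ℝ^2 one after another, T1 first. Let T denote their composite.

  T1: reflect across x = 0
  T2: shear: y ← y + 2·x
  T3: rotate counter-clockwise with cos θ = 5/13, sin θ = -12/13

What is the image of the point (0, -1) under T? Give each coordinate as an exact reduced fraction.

T(p) = (-12/13, -5/13)

T1 reflect across x = 0: (0, -1) → (0, -1)
T2 shear: y ← y + 2·x: (0, -1) → (0, -1)
T3 rotate counter-clockwise with cos θ = 5/13, sin θ = -12/13: (0, -1) → (-12/13, -5/13)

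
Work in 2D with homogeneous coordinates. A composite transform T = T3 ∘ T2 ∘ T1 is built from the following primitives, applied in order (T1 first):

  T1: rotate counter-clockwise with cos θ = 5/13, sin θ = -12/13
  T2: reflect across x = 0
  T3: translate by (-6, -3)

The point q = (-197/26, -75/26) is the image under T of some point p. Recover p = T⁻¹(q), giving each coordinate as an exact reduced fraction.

p = (1/2, 3/2)

T1 = [5/13 12/13 0; -12/13 5/13 0; 0 0 1]
T2·T1 = [-5/13 -12/13 0; -12/13 5/13 0; 0 0 1]
T3·…·T1 = [-5/13 -12/13 -6; -12/13 5/13 -3; 0 0 1]
det M = -1; M⁻¹ = [-5/13 -12/13 -66/13; -12/13 5/13 -57/13; 0 0 1]
M⁻¹ · (-197/26, -75/26)ᵀ = (1/2, 3/2)ᵀ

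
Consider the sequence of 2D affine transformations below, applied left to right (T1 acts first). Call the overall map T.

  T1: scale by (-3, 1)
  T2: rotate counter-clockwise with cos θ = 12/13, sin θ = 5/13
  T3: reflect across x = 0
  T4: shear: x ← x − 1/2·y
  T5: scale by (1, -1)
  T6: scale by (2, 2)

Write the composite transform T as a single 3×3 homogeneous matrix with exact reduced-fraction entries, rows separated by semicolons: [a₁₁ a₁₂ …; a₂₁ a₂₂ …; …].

T1 = [-3 0 0; 0 1 0; 0 0 1]
T2·T1 = [-36/13 -5/13 0; -15/13 12/13 0; 0 0 1]
T3·…·T1 = [36/13 5/13 0; -15/13 12/13 0; 0 0 1]
T4·…·T1 = [87/26 -1/13 0; -15/13 12/13 0; 0 0 1]
T5·…·T1 = [87/26 -1/13 0; 15/13 -12/13 0; 0 0 1]
T6·…·T1 = [87/13 -2/13 0; 30/13 -24/13 0; 0 0 1]

T = [87/13 -2/13 0; 30/13 -24/13 0; 0 0 1]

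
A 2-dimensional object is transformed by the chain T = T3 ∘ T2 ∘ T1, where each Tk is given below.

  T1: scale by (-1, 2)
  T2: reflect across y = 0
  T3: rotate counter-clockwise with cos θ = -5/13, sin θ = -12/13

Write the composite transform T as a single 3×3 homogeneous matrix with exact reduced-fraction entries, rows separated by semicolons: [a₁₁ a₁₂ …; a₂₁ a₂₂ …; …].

T1 = [-1 0 0; 0 2 0; 0 0 1]
T2·T1 = [-1 0 0; 0 -2 0; 0 0 1]
T3·…·T1 = [5/13 -24/13 0; 12/13 10/13 0; 0 0 1]

T = [5/13 -24/13 0; 12/13 10/13 0; 0 0 1]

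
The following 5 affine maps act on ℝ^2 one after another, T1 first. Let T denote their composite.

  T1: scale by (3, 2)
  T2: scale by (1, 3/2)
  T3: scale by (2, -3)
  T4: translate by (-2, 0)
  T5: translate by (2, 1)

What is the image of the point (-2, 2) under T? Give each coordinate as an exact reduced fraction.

T1 scale by (3, 2): (-2, 2) → (-6, 4)
T2 scale by (1, 3/2): (-6, 4) → (-6, 6)
T3 scale by (2, -3): (-6, 6) → (-12, -18)
T4 translate by (-2, 0): (-12, -18) → (-14, -18)
T5 translate by (2, 1): (-14, -18) → (-12, -17)

T(p) = (-12, -17)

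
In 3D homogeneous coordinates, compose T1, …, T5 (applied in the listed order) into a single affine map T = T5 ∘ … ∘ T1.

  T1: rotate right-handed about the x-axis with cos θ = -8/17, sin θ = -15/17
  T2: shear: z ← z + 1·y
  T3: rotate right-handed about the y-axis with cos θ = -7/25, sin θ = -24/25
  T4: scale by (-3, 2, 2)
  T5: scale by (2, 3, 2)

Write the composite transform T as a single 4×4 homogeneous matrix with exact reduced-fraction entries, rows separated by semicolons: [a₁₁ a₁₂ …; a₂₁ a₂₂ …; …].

T = [42/25 -3312/425 1008/425 0; 0 -48/17 90/17 0; 96/25 644/425 -196/425 0; 0 0 0 1]

T1 = [1 0 0 0; 0 -8/17 15/17 0; 0 -15/17 -8/17 0; 0 0 0 1]
T2·T1 = [1 0 0 0; 0 -8/17 15/17 0; 0 -23/17 7/17 0; 0 0 0 1]
T3·…·T1 = [-7/25 552/425 -168/425 0; 0 -8/17 15/17 0; 24/25 161/425 -49/425 0; 0 0 0 1]
T4·…·T1 = [21/25 -1656/425 504/425 0; 0 -16/17 30/17 0; 48/25 322/425 -98/425 0; 0 0 0 1]
T5·…·T1 = [42/25 -3312/425 1008/425 0; 0 -48/17 90/17 0; 96/25 644/425 -196/425 0; 0 0 0 1]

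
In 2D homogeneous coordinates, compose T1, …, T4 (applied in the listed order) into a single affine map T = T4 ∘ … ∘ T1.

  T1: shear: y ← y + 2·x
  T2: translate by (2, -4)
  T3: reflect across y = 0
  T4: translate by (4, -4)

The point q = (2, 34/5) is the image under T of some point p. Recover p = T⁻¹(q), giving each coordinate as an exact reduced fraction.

p = (-4, 6/5)

T1 = [1 0 0; 2 1 0; 0 0 1]
T2·T1 = [1 0 2; 2 1 -4; 0 0 1]
T3·…·T1 = [1 0 2; -2 -1 4; 0 0 1]
T4·…·T1 = [1 0 6; -2 -1 0; 0 0 1]
det M = -1; M⁻¹ = [1 0 -6; -2 -1 12; 0 0 1]
M⁻¹ · (2, 34/5)ᵀ = (-4, 6/5)ᵀ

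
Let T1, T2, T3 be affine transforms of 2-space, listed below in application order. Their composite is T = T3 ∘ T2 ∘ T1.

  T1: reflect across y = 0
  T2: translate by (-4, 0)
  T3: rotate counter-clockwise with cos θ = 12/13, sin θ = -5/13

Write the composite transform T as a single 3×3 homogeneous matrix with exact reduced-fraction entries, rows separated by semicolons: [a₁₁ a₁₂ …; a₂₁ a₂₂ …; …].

T1 = [1 0 0; 0 -1 0; 0 0 1]
T2·T1 = [1 0 -4; 0 -1 0; 0 0 1]
T3·…·T1 = [12/13 -5/13 -48/13; -5/13 -12/13 20/13; 0 0 1]

T = [12/13 -5/13 -48/13; -5/13 -12/13 20/13; 0 0 1]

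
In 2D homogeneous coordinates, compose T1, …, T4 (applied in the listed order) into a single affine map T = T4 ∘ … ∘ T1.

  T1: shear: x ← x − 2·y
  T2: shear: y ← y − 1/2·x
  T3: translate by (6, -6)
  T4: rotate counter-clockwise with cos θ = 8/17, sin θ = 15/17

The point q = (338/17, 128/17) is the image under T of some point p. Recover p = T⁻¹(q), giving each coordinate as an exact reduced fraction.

T1 = [1 -2 0; 0 1 0; 0 0 1]
T2·T1 = [1 -2 0; -1/2 2 0; 0 0 1]
T3·…·T1 = [1 -2 6; -1/2 2 -6; 0 0 1]
T4·…·T1 = [31/34 -46/17 138/17; 11/17 -14/17 42/17; 0 0 1]
det M = 1; M⁻¹ = [-14/17 46/17 0; -11/17 31/34 3; 0 0 1]
M⁻¹ · (338/17, 128/17)ᵀ = (4, -3)ᵀ

p = (4, -3)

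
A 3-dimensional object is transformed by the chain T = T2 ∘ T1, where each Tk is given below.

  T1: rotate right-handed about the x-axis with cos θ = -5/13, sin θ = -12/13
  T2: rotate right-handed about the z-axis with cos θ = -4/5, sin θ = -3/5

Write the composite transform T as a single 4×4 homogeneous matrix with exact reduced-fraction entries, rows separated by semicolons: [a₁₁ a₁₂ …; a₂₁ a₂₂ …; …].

T = [-4/5 -3/13 36/65 0; -3/5 4/13 -48/65 0; 0 -12/13 -5/13 0; 0 0 0 1]

T1 = [1 0 0 0; 0 -5/13 12/13 0; 0 -12/13 -5/13 0; 0 0 0 1]
T2·T1 = [-4/5 -3/13 36/65 0; -3/5 4/13 -48/65 0; 0 -12/13 -5/13 0; 0 0 0 1]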